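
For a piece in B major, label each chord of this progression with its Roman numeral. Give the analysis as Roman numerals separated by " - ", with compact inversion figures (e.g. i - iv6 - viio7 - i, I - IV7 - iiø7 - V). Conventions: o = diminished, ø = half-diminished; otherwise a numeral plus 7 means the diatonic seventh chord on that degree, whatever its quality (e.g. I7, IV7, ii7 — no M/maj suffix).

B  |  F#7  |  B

I - V7 - I

B has root B, degree 1 in B major, so I.
F#7: root F# is the dominant; dominant seventh chord there is V7.
B: root B is the tonic; major triad there is I.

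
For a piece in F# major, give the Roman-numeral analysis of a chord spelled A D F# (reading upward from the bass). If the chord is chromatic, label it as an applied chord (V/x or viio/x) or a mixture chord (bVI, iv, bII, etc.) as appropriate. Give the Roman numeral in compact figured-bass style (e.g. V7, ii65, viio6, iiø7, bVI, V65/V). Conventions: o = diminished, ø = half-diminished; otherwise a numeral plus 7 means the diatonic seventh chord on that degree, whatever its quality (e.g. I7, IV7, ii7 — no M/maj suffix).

Stacked in thirds the chord is D-F#-A: a major triad on D.
D is the lowered sixth degree of F# major (diatonic 6 would be D#). This is a major triad on the lowered sixth degree, borrowed from the parallel minor.
With A in the bass the chord is in second inversion, so the figured bass is 64.

bVI64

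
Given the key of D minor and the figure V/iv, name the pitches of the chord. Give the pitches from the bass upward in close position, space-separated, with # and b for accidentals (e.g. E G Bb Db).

D F# A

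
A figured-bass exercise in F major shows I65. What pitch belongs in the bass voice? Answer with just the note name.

A

I in F major has root F; the chord is F-A-C-E.
The figure 65 means first inversion — the third is in the bass.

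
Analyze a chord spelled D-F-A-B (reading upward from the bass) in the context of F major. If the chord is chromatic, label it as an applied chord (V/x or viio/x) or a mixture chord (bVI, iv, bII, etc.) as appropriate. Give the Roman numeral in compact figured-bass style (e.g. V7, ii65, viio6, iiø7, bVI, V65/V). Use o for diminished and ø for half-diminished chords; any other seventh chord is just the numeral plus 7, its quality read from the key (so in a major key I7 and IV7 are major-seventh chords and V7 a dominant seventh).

viiø65/V

The pitches B-D-F-A form a half-diminished seventh chord rooted on B.
B sits a half step below C (V in F major); a diminished chord there is the applied leading-tone chord of V.
With D in the bass the chord is in first inversion, so the figured bass is 65.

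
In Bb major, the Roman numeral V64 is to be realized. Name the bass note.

C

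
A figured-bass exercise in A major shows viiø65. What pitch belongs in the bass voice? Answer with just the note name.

B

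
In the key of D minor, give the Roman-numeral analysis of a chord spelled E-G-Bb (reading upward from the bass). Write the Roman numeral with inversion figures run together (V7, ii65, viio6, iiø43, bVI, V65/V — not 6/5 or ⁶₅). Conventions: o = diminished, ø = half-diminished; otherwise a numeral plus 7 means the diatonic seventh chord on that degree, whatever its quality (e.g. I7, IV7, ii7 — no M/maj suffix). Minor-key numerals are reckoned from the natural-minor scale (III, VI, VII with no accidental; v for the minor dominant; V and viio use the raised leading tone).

The pitches E-G-Bb form a diminished triad rooted on E.
In D minor, E is the supertonic; the diatonic diminished triad there is iio.

iio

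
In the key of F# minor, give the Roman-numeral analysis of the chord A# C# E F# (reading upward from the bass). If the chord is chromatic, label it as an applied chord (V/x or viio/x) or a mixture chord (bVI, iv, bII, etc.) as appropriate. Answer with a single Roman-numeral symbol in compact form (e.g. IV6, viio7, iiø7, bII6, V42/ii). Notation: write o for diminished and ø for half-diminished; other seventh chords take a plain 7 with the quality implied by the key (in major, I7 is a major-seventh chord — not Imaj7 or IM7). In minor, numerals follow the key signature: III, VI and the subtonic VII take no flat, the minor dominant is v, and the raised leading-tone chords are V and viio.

V65/iv

Stacked in thirds the chord is F#-A#-C#-E: a dominant seventh chord on F#.
F# is not a diatonic chord root with this quality in F# minor, but it lies a perfect fifth above B (iv), so the chord functions as an applied dominant of iv.
With A# in the bass the chord is in first inversion, so the figured bass is 65.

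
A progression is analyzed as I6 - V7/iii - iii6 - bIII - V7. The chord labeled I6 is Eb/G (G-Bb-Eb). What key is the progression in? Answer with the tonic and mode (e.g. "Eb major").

The chord Eb/G is a major triad rooted on Eb; its label is I6.
If Eb is scale degree 1 and the mode makes that degree carry a major triad, the tonic is Eb and the mode is major.

Eb major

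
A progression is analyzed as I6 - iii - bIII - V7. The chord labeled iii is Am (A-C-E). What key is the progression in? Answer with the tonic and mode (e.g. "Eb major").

F major

iii is given as A-C-E — a minor triad with root A.
iii on A implies A is the mediant; that puts the tonic at F, and the lowercase numeral fits major mode.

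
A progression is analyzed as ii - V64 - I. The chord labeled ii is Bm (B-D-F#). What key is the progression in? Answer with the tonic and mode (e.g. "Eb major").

The anchor chord is a minor triad on B, labeled ii.
Counting down one scale step from B places the tonic on A; a minor triad on degree 2 is diatonic only in major.

A major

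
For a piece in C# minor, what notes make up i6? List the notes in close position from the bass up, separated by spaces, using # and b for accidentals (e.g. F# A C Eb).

The numeral's case and figure indicate a minor triad. In C# minor its root, the tonic, is C#.
Stacking thirds from C# gives C#-E-G#.
The figured bass 6 indicates first inversion, placing the third (E) in the bass: E-G#-C#.

E G# C#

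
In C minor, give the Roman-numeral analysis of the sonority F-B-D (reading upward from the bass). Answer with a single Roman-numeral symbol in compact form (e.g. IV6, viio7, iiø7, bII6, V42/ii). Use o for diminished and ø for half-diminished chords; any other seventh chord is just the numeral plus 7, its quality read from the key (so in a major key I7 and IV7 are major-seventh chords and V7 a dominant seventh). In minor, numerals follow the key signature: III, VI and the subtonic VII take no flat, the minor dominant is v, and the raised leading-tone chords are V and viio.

viio64

Stacked in thirds the chord is B-D-F: a diminished triad on B.
B is scale degree 7 in C minor, and a diminished triad on that degree is written viio.
With F in the bass the chord is in second inversion, so the figured bass is 64.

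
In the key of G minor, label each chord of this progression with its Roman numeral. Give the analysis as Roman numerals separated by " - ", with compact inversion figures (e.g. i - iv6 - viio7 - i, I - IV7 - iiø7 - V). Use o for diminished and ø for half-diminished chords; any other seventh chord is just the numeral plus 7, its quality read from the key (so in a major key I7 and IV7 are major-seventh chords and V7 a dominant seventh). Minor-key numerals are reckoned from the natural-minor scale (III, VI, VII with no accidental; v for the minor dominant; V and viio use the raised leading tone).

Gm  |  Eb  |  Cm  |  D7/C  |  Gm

i - VI - iv - V42 - i

Gm: minor triad on G = scale degree 1 → i.
Eb has root Eb, degree 6 in G minor, so VI.
Cm: root C is the subdominant; minor triad there is iv.
D7/C: root D is the dominant; dominant seventh chord there is V42.
Gm: minor triad on G = scale degree 1 → i.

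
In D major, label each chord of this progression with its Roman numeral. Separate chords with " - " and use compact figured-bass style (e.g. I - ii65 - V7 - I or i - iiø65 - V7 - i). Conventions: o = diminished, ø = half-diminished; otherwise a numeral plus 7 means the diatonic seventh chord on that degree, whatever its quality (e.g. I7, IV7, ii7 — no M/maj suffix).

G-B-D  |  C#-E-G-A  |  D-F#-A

G-B-D has root G, degree 4 in D major, so IV.
C#-E-G-A: dominant seventh chord on A = scale degree 5 → V65.
D-F#-A: major triad on D = scale degree 1 → I.

IV - V65 - I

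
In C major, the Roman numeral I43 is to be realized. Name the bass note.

G

I in C major has root C; the chord is C-E-G-B.
The figure 43 means second inversion — the fifth is in the bass.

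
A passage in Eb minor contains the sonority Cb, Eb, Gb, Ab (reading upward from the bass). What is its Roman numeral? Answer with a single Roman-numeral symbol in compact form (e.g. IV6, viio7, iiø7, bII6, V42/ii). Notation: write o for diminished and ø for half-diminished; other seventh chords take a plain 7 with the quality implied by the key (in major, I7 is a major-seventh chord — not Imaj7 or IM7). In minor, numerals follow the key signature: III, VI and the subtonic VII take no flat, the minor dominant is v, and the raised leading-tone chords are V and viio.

Stacked in thirds the chord is Ab-Cb-Eb-Gb: a minor seventh chord on Ab.
In Eb minor, Ab is the subdominant; the diatonic minor seventh chord there is iv7.
With Cb in the bass the chord is in first inversion, so the figured bass is 65.

iv65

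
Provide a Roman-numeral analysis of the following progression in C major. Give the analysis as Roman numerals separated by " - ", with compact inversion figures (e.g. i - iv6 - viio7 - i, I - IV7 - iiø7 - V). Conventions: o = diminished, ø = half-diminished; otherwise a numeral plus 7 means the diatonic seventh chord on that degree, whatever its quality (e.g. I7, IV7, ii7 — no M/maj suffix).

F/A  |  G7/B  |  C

IV6 - V65 - I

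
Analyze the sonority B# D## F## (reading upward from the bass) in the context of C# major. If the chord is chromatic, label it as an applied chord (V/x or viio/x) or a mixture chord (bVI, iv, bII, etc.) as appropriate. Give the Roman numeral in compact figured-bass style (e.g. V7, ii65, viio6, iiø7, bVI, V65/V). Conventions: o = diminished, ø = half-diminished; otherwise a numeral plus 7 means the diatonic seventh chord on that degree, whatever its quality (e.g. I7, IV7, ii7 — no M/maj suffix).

V/iii

The pitches B#-D##-F## form a major triad rooted on B#.
B# is not a diatonic chord root with this quality in C# major, but it lies a perfect fifth above E# (iii), so the chord functions as an applied dominant of iii.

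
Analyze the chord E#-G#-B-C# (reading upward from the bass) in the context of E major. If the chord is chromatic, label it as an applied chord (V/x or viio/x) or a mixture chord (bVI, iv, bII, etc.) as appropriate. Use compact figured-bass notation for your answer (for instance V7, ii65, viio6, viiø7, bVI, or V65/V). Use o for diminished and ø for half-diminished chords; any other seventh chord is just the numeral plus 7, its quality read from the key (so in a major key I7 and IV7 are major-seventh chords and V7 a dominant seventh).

V65/ii

Stacked in thirds the chord is C#-E#-G#-B: a dominant seventh chord on C#.
C# is not a diatonic chord root with this quality in E major, but it lies a perfect fifth above F# (ii), so the chord functions as an applied dominant of ii.
With E# in the bass the chord is in first inversion, so the figured bass is 65.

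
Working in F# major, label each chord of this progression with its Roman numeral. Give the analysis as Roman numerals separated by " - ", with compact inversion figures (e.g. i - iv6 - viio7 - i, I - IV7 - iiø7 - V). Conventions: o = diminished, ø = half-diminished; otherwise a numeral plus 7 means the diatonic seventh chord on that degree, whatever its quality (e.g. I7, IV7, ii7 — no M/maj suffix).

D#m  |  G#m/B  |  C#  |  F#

D#m: minor triad on D# = scale degree 6 → vi.
G#m/B has root G#, degree 2 in F# major, so ii6.
C#: root C# is the dominant; major triad there is V.
F# has root F#, degree 1 in F# major, so I.

vi - ii6 - V - I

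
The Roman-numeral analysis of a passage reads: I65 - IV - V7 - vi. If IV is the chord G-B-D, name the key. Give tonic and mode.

D major

IV is given as G-B-D — a major triad with root G.
Counting down 3 scale steps from G places the tonic on D; a major triad on degree 4 is diatonic only in major.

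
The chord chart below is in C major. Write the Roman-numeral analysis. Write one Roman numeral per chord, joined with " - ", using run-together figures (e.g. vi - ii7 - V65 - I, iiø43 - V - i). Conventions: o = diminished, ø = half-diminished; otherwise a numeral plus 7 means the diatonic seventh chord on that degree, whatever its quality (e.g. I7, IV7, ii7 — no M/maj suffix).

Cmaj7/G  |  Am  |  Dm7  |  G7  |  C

I43 - vi - ii7 - V7 - I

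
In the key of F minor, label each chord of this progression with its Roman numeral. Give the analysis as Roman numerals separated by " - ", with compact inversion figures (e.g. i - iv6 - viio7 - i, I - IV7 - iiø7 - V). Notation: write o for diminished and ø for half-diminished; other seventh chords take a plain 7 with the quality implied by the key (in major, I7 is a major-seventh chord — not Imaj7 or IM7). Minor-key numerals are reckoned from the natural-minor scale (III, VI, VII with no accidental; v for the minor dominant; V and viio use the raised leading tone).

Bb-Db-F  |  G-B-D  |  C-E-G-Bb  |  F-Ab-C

Bb-Db-F: root Bb is the subdominant; minor triad there is iv.
G-B-D: a major triad on G, the applied dominant of V → V/V.
C-E-G-Bb has root C, degree 5 in F minor, so V7.
F-Ab-C: root F is the tonic; minor triad there is i.

iv - V/V - V7 - i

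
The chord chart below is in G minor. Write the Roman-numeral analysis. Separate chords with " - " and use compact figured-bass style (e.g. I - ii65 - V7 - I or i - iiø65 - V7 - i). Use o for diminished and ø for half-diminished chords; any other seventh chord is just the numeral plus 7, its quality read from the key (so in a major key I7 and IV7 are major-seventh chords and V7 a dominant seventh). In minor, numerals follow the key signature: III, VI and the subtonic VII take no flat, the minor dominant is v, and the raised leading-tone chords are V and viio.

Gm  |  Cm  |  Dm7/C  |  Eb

Gm has root G, degree 1 in G minor, so i.
Cm: root C is the subdominant; minor triad there is iv.
Dm7/C: minor seventh chord on D = scale degree 5 → v42.
Eb: root Eb is the submediant; major triad there is VI.

i - iv - v42 - VI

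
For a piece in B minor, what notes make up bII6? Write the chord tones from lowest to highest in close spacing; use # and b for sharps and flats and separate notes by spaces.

E G C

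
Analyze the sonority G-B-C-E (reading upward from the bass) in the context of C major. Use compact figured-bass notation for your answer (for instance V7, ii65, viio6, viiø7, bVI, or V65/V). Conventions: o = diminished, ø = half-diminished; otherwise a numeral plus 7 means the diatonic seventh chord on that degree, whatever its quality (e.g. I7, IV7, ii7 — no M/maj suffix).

I43

The pitches C-E-G-B form a major seventh chord rooted on C.
C is scale degree 1 in C major, and a major seventh chord on that degree is written I7.
With G in the bass the chord is in second inversion, so the figured bass is 43.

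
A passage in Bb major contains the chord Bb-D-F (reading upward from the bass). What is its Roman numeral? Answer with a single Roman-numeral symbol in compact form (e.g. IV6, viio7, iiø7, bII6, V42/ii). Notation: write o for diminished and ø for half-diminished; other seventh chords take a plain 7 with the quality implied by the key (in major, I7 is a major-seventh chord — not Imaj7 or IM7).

I

Stacked in thirds the chord is Bb-D-F: a major triad on Bb.
Bb is scale degree 1 in Bb major, and a major triad on that degree is written I.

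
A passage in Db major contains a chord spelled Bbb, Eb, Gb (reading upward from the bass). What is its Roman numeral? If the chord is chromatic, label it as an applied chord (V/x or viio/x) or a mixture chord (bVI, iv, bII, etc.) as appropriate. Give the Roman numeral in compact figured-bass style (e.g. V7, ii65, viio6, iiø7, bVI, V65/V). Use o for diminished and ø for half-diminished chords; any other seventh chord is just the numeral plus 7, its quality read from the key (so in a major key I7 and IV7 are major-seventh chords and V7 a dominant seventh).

Stacked in thirds the chord is Eb-Gb-Bbb: a diminished triad on Eb.
Eb is the second degree of Db major. This is the diminished supertonic triad, borrowed from the parallel minor.
With Bbb in the bass the chord is in second inversion, so the figured bass is 64.

iio64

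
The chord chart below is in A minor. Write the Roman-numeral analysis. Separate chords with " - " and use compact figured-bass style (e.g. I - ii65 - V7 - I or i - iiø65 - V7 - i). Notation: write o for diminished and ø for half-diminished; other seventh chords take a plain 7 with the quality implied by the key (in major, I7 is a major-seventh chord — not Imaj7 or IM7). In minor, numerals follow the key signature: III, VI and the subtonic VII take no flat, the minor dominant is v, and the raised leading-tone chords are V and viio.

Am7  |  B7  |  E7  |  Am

Am7: minor seventh chord on A = scale degree 1 → i7.
B7: a dominant seventh chord on B, the applied dominant of V → V7/V.
E7: dominant seventh chord on E = scale degree 5 → V7.
Am: minor triad on A = scale degree 1 → i.

i7 - V7/V - V7 - i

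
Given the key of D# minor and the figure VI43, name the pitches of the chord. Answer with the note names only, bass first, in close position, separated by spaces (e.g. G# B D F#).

The numeral's case and figure indicate a major seventh chord. In D# minor its root, the submediant, is B.
That chord is spelled B-D#-F#-A#.
The figured bass 43 indicates second inversion, placing the fifth (F#) in the bass: F#-A#-B-D#.

F# A# B D#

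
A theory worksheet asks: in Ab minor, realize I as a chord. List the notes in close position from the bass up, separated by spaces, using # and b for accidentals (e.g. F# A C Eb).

Ab C Eb

Scale degree 1 in Ab minor is Ab; here the chord built on it is altered to a major triad. I is the major tonic (Picardy third), borrowed from the parallel major.
So the chord is Ab-C-Eb, a major triad.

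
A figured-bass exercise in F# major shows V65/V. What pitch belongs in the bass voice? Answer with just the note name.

B#

The applied chord V65/V is rooted on G#: G#-B#-D#-F#.
The figure 65 means first inversion — the third is in the bass.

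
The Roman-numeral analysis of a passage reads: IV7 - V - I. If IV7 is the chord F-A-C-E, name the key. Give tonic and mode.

C major

IV7 is given as F-A-C-E — a major seventh chord with root F.
IV7 on F implies F is the subdominant; that puts the tonic at C, and the uppercase numeral fits major mode.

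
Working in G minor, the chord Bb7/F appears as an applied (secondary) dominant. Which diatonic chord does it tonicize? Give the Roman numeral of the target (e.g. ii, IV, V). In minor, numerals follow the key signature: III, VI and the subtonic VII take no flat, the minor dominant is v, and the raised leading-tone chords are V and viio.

The chord is a dominant seventh chord on Bb.
A dominant resolves down a perfect fifth: Bb → Eb. In G minor, Eb is scale degree 6, i.e. VI.

VI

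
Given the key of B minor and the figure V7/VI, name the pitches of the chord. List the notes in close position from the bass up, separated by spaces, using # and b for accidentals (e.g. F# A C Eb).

D F# A C

V7/VI is a secondary dominant — the dominant seventh of VI. VI in B minor is G, so the applied chord's root is D, a perfect fifth above.
Building a dominant seventh chord on D gives D-F#-A-C.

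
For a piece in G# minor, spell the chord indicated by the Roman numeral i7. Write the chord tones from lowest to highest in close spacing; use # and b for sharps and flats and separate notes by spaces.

G# B D# F#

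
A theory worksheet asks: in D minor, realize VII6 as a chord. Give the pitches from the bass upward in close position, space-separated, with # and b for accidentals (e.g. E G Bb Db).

The numeral's case and figure indicate a major triad. In D minor its root, the subtonic, is C.
Stacking thirds from C gives C-E-G.
With the 6 figure the chord is in first inversion; from the bass E upward in close position it reads E-G-C.

E G C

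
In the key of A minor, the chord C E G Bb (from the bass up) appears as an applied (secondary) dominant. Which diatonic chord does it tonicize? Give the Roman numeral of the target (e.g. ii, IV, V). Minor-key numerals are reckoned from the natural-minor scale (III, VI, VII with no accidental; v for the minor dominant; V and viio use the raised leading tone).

The chord is a dominant seventh chord on C.
A dominant resolves down a perfect fifth: C → F. In A minor, F is scale degree 6, i.e. VI.

VI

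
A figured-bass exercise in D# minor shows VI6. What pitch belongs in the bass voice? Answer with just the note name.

D#

VI in D# minor has root B; the chord is B-D#-F#.
The figure 6 means first inversion — the third is in the bass.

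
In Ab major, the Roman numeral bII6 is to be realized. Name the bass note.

Db

bII in Ab major has root Bbb; the chord is Bbb-Db-Fb.
The figure 6 means first inversion — the third is in the bass.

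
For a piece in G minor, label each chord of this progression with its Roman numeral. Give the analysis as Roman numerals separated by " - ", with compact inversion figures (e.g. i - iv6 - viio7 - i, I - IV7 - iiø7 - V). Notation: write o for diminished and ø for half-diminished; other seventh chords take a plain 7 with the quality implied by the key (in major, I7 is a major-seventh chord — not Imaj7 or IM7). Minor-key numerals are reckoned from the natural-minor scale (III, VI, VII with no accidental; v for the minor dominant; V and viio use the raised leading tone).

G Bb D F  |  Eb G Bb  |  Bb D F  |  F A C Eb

G-Bb-D-F has root G, degree 1 in G minor, so i7.
Eb-G-Bb: root Eb is the submediant; major triad there is VI.
Bb-D-F: major triad on Bb = scale degree 3 → III.
F-A-C-Eb: dominant seventh chord on F = scale degree 7 → VII7.

i7 - VI - III - VII7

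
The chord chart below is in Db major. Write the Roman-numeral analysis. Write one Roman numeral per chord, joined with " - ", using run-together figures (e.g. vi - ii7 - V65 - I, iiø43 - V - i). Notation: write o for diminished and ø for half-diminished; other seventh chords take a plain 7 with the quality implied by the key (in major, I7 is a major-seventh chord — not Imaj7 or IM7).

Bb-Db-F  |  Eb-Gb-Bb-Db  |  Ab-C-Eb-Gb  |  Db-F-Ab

vi - ii7 - V7 - I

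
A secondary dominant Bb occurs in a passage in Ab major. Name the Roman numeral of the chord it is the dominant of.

V

The chord is a major triad on Bb.
A dominant resolves down a perfect fifth: Bb → Eb. In Ab major, Eb is scale degree 5, i.e. V.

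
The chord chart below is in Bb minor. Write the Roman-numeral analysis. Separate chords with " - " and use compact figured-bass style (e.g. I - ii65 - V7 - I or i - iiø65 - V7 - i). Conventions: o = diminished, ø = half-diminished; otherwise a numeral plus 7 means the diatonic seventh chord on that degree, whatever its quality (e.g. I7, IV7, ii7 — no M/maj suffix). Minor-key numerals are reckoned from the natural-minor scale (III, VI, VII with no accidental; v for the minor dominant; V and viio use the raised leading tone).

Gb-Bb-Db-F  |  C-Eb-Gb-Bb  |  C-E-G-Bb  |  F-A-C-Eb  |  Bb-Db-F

VI7 - iiø7 - V7/V - V7 - i

Gb-Bb-Db-F has root Gb, degree 6 in Bb minor, so VI7.
C-Eb-Gb-Bb: half-diminished seventh chord on C = scale degree 2 → iiø7.
C-E-G-Bb: a dominant seventh chord on C, the applied dominant of V → V7/V.
F-A-C-Eb: root F is the dominant; dominant seventh chord there is V7.
Bb-Db-F: minor triad on Bb = scale degree 1 → i.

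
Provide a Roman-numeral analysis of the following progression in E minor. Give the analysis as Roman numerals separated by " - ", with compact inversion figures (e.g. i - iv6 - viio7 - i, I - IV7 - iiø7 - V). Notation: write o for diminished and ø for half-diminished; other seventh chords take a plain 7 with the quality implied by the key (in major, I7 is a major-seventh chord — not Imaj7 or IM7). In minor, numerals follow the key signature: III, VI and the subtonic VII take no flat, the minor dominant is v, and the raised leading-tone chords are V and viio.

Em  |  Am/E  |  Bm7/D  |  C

Em: minor triad on E = scale degree 1 → i.
Am/E: root A is the subdominant; minor triad there is iv64.
Bm7/D: root B is the dominant; minor seventh chord there is v65.
C: root C is the submediant; major triad there is VI.

i - iv64 - v65 - VI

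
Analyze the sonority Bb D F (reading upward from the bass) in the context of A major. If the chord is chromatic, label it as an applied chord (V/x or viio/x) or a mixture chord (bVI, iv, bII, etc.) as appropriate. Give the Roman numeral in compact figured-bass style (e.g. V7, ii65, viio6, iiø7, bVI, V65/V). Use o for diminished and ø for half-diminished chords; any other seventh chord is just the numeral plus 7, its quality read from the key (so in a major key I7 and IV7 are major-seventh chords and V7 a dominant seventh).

bII

Stacked in thirds the chord is Bb-D-F: a major triad on Bb.
Bb is the lowered second degree of A major (diatonic 2 would be B). This is the Neapolitan chord — a major triad on the lowered second degree.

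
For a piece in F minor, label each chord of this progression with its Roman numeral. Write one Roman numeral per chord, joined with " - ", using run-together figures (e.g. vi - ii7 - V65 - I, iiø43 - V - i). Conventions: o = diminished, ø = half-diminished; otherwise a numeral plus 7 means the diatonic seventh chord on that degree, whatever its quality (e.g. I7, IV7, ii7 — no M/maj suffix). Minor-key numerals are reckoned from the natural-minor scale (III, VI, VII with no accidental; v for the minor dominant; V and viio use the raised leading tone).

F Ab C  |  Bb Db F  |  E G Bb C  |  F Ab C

i - iv - V65 - i

F-Ab-C: minor triad on F = scale degree 1 → i.
Bb-Db-F has root Bb, degree 4 in F minor, so iv.
E-G-Bb-C: dominant seventh chord on C = scale degree 5 → V65.
F-Ab-C: minor triad on F = scale degree 1 → i.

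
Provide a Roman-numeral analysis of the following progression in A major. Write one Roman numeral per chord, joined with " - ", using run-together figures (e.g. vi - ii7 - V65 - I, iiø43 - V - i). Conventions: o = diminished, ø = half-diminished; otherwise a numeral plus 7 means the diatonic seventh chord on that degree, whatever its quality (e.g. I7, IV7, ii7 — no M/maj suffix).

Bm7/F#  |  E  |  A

Bm7/F#: root B is the supertonic; minor seventh chord there is ii43.
E has root E, degree 5 in A major, so V.
A: major triad on A = scale degree 1 → I.

ii43 - V - I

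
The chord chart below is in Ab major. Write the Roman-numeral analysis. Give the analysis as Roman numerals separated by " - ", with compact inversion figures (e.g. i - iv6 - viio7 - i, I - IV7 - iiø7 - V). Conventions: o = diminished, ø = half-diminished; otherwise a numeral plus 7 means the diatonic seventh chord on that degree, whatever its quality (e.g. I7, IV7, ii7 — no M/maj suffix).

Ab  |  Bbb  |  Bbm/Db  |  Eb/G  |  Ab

I - bII - ii6 - V6 - I

Ab has root Ab, degree 1 in Ab major, so I.
Bbb: Bbb with this quality isn't in the key; a major triad on b2 is the Neapolitan chord, bII.
Bbm/Db: root Bb is the supertonic; minor triad there is ii6.
Eb/G: root Eb is the dominant; major triad there is V6.
Ab: root Ab is the tonic; major triad there is I.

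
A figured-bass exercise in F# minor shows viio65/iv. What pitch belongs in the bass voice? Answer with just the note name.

C#

The applied chord viio65/iv is rooted on A#: A#-C#-E-G.
The figure 65 means first inversion — the third is in the bass.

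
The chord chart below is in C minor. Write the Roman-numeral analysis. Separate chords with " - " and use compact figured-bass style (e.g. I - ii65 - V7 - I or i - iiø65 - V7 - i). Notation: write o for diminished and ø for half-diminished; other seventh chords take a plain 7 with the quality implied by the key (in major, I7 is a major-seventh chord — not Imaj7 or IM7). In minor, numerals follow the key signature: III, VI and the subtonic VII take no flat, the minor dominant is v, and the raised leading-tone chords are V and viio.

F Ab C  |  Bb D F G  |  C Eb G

iv - v65 - i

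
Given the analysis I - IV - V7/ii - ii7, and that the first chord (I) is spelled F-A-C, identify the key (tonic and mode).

F major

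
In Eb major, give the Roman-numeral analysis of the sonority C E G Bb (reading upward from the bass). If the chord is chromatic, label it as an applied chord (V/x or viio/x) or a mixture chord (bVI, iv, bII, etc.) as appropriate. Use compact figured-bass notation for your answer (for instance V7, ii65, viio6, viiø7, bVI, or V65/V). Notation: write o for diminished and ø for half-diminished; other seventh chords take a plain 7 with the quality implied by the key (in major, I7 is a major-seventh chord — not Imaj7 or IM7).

V7/ii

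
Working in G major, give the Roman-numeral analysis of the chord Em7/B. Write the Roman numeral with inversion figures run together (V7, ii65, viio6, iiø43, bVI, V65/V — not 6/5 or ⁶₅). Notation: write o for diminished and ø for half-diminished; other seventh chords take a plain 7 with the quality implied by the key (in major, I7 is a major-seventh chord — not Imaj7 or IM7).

vi43

Stacked in thirds the chord is E-G-B-D: a minor seventh chord on E.
E is scale degree 6 in G major, and a minor seventh chord on that degree is written vi7.
With B in the bass the chord is in second inversion, so the figured bass is 43.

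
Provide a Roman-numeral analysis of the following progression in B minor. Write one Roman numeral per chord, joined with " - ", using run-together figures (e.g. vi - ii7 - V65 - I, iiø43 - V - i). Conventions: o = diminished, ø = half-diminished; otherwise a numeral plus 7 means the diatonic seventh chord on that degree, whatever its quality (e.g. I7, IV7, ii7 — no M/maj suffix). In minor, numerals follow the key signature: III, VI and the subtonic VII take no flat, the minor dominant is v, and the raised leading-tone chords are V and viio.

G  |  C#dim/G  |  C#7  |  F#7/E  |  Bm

G: root G is the submediant; major triad there is VI.
C#dim/G: diminished triad on C# = scale degree 2 → iio64.
C#7: chromatic; C# is V of V, so V7/V.
F#7/E has root F#, degree 5 in B minor, so V42.
Bm: minor triad on B = scale degree 1 → i.

VI - iio64 - V7/V - V42 - i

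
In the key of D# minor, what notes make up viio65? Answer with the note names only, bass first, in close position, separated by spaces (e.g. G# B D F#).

In D# minor, the leading-tone chord is built on the raised seventh degree, C##.
That chord is spelled C##-E#-G#-B.
The figured bass 65 indicates first inversion, placing the third (E#) in the bass: E#-G#-B-C##.

E# G# B C##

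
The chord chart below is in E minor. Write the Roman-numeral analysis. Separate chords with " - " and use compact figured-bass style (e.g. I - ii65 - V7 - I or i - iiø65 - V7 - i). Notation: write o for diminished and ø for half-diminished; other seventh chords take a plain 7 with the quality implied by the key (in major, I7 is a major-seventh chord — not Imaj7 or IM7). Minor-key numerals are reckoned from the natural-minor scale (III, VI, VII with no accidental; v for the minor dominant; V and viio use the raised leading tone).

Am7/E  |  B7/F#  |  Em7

Am7/E: root A is the subdominant; minor seventh chord there is iv43.
B7/F# has root B, degree 5 in E minor, so V43.
Em7: minor seventh chord on E = scale degree 1 → i7.

iv43 - V43 - i7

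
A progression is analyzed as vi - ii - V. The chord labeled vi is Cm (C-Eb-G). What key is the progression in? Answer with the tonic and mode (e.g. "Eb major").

vi is given as C-Eb-G — a minor triad with root C.
If C is scale degree 6 and the mode makes that degree carry a minor triad, the tonic is Eb and the mode is major.

Eb major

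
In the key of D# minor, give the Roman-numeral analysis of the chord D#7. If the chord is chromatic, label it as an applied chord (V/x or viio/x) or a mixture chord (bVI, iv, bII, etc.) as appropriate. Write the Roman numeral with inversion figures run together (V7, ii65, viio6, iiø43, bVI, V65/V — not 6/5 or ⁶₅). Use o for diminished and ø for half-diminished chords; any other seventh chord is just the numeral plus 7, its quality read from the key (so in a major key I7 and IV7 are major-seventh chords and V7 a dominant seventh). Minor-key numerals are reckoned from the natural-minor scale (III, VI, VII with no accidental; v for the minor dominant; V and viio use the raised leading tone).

V7/iv

Stacked in thirds the chord is D#-F##-A#-C#: a dominant seventh chord on D#.
D# is not a diatonic chord root with this quality in D# minor, but it lies a perfect fifth above G# (iv), so the chord functions as an applied dominant of iv.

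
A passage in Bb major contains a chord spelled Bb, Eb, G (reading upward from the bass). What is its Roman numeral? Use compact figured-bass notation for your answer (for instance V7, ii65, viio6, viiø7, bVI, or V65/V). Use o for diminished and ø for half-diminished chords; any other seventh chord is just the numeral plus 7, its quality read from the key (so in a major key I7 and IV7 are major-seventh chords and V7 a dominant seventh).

IV64

Stacked in thirds the chord is Eb-G-Bb: a major triad on Eb.
In Bb major, Eb is the subdominant; the diatonic major triad there is IV.
With Bb in the bass the chord is in second inversion, so the figured bass is 64.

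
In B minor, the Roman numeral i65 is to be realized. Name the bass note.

D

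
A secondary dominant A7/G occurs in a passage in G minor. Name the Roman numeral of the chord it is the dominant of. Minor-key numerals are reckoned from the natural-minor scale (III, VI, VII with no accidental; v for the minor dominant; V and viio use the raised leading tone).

V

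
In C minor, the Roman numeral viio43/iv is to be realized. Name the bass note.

Bb

The applied chord viio43/iv is rooted on E: E-G-Bb-Db.
The figure 43 means second inversion — the fifth is in the bass.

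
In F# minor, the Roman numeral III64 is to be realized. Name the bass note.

III in F# minor has root A; the chord is A-C#-E.
The figure 64 means second inversion — the fifth is in the bass.

E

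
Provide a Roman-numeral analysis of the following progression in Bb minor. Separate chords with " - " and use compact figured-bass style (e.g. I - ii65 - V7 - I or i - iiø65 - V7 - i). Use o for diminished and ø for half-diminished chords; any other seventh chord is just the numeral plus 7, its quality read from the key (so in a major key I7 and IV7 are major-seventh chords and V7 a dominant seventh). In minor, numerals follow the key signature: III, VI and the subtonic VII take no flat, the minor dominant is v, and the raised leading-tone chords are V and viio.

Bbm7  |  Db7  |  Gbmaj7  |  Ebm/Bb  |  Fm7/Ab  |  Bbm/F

i7 - V7/VI - VI7 - iv64 - v65 - i64

Bbm7 has root Bb, degree 1 in Bb minor, so i7.
Db7: a dominant seventh chord on Db, the applied dominant of VI → V7/VI.
Gbmaj7: major seventh chord on Gb = scale degree 6 → VI7.
Ebm/Bb: root Eb is the subdominant; minor triad there is iv64.
Fm7/Ab: minor seventh chord on F = scale degree 5 → v65.
Bbm/F: minor triad on Bb = scale degree 1 → i64.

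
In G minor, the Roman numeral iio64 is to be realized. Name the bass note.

Eb

iio in G minor has root A; the chord is A-C-Eb.
The figure 64 means second inversion — the fifth is in the bass.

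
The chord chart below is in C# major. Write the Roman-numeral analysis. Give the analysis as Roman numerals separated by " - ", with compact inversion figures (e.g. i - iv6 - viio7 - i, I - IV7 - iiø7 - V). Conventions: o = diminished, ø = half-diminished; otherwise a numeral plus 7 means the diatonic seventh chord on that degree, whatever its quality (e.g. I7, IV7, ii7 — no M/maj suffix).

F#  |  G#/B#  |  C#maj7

IV - V6 - I7

F# has root F#, degree 4 in C# major, so IV.
G#/B# has root G#, degree 5 in C# major, so V6.
C#maj7: root C# is the tonic; major seventh chord there is I7.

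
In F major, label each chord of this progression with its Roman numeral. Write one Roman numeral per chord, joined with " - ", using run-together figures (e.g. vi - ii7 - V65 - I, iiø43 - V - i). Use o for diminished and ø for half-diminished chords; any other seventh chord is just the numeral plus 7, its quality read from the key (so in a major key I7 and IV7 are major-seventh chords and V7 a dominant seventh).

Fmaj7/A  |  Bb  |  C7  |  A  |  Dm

I65 - IV - V7 - V/vi - vi

Fmaj7/A: major seventh chord on F = scale degree 1 → I65.
Bb: root Bb is the subdominant; major triad there is IV.
C7 has root C, degree 5 in F major, so V7.
A: a major triad on A, the applied dominant of vi → V/vi.
Dm has root D, degree 6 in F major, so vi.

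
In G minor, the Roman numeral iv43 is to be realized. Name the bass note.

iv in G minor has root C; the chord is C-Eb-G-Bb.
The figure 43 means second inversion — the fifth is in the bass.

G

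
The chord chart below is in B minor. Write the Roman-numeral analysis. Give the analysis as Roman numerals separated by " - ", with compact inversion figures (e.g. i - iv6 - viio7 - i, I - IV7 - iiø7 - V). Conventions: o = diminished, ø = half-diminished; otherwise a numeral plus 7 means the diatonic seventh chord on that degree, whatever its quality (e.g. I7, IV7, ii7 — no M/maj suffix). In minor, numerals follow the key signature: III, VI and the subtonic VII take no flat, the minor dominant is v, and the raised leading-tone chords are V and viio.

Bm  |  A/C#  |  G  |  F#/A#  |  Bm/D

i - VII6 - VI - V6 - i6

Bm has root B, degree 1 in B minor, so i.
A/C#: root A is the subtonic; major triad there is VII6.
G has root G, degree 6 in B minor, so VI.
F#/A#: root F# is the dominant; major triad there is V6.
Bm/D: minor triad on B = scale degree 1 → i6.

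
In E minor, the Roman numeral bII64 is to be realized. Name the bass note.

C

bII in E minor has root F; the chord is F-A-C.
The figure 64 means second inversion — the fifth is in the bass.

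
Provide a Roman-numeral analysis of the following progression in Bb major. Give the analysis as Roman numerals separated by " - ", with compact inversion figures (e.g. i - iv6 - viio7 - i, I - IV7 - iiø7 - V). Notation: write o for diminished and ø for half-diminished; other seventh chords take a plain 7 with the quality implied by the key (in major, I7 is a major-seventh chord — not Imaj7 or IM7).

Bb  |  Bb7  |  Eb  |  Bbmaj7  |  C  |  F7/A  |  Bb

I - V7/IV - IV - I7 - V/V - V65 - I

Bb: major triad on Bb = scale degree 1 → I.
Bb7: a dominant seventh chord on Bb, the applied dominant of IV → V7/IV.
Eb: major triad on Eb = scale degree 4 → IV.
Bbmaj7 has root Bb, degree 1 in Bb major, so I7.
C: a major triad on C, the applied dominant of V → V/V.
F7/A: dominant seventh chord on F = scale degree 5 → V65.
Bb: root Bb is the tonic; major triad there is I.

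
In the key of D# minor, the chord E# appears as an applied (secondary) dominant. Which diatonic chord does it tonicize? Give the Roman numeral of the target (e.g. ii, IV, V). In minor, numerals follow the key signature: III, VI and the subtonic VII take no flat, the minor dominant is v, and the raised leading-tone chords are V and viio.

The chord is a major triad on E#.
A dominant resolves down a perfect fifth: E# → A#. In D# minor, A# is scale degree 5, i.e. V.

V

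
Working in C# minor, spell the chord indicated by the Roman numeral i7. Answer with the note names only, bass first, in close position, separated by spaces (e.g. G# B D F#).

The numeral's case and figure indicate a minor seventh chord. In C# minor its root, scale degree 1, is C#.
That chord is spelled C#-E-G#-B.

C# E G# B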